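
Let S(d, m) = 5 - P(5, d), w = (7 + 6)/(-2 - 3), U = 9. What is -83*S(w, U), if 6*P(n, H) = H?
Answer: -13529/30 ≈ -450.97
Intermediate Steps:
P(n, H) = H/6
w = -13/5 (w = 13/(-5) = 13*(-⅕) = -13/5 ≈ -2.6000)
S(d, m) = 5 - d/6
-83*S(w, U) = -83*(5 - ⅙*(-13/5)) = -83*(5 + 13/30) = -83*163/30 = -13529/30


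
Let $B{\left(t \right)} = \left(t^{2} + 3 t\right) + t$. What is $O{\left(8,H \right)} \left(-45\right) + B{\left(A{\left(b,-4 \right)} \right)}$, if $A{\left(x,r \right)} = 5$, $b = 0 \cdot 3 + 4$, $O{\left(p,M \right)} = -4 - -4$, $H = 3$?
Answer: $45$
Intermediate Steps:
$O{\left(p,M \right)} = 0$ ($O{\left(p,M \right)} = -4 + 4 = 0$)
$b = 4$ ($b = 0 + 4 = 4$)
$B{\left(t \right)} = t^{2} + 4 t$
$O{\left(8,H \right)} \left(-45\right) + B{\left(A{\left(b,-4 \right)} \right)} = 0 \left(-45\right) + 5 \left(4 + 5\right) = 0 + 5 \cdot 9 = 0 + 45 = 45$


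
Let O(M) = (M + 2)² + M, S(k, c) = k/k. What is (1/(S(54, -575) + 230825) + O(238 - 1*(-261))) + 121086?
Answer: 86002536037/230826 ≈ 3.7259e+5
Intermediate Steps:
S(k, c) = 1
O(M) = M + (2 + M)² (O(M) = (2 + M)² + M = M + (2 + M)²)
(1/(S(54, -575) + 230825) + O(238 - 1*(-261))) + 121086 = (1/(1 + 230825) + ((238 - 1*(-261)) + (2 + (238 - 1*(-261)))²)) + 121086 = (1/230826 + ((238 + 261) + (2 + (238 + 261))²)) + 121086 = (1/230826 + (499 + (2 + 499)²)) + 121086 = (1/230826 + (499 + 501²)) + 121086 = (1/230826 + (499 + 251001)) + 121086 = (1/230826 + 251500) + 121086 = 58052739001/230826 + 121086 = 86002536037/230826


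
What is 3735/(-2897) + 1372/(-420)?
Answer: -197978/43455 ≈ -4.5559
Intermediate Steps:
3735/(-2897) + 1372/(-420) = 3735*(-1/2897) + 1372*(-1/420) = -3735/2897 - 49/15 = -197978/43455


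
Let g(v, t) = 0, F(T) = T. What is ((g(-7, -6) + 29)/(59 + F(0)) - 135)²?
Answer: 62980096/3481 ≈ 18093.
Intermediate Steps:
((g(-7, -6) + 29)/(59 + F(0)) - 135)² = ((0 + 29)/(59 + 0) - 135)² = (29/59 - 135)² = (-7936/59)² = 62980096/3481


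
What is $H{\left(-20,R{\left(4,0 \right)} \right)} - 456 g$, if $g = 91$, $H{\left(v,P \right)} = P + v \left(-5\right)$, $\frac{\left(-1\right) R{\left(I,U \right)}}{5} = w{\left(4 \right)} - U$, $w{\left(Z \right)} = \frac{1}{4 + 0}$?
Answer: $- \frac{165589}{4} \approx -41397.0$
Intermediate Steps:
$w{\left(Z \right)} = \frac{1}{4}$
$R{\left(I,U \right)} = - \frac{5}{4} + 5 U$ ($R{\left(I,U \right)} = - 5 \left(\frac{1}{4} - U\right) = - \frac{5}{4} + 5 U$)
$H{\left(v,P \right)} = P - 5 v$
$H{\left(-20,R{\left(4,0 \right)} \right)} - 456 g = \left(\left(- \frac{5}{4} + 5 \cdot 0\right) - -100\right) - 41496 = \left(\left(- \frac{5}{4} + 0\right) + 100\right) - 41496 = \left(- \frac{5}{4} + 100\right) - 41496 = \frac{395}{4} - 41496 = - \frac{165589}{4}$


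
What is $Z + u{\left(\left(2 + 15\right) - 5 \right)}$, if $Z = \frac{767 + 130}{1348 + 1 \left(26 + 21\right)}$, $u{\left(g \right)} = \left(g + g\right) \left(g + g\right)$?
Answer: $\frac{268139}{465} \approx 576.64$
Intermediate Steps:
$u{\left(g \right)} = 4 g^{2}$ ($u{\left(g \right)} = 2 g 2 g = 4 g^{2}$)
$Z = \frac{299}{465}$ ($Z = \frac{897}{1348 + 1 \cdot 47} = \frac{897}{1348 + 47} = \frac{897}{1395} = 897 \cdot \frac{1}{1395} = \frac{299}{465} \approx 0.64301$)
$Z + u{\left(\left(2 + 15\right) - 5 \right)} = \frac{299}{465} + 4 \left(\left(2 + 15\right) - 5\right)^{2} = \frac{299}{465} + 4 \left(17 - 5\right)^{2} = \frac{299}{465} + 4 \cdot 12^{2} = \frac{299}{465} + 4 \cdot 144 = \frac{299}{465} + 576 = \frac{268139}{465}$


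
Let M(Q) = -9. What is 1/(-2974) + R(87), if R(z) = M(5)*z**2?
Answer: -202591855/2974 ≈ -68121.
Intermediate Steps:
R(z) = -9*z**2
1/(-2974) + R(87) = 1/(-2974) - 9*87**2 = -1/2974 - 9*7569 = -1/2974 - 68121 = -202591855/2974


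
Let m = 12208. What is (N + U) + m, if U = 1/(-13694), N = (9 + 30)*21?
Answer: 178391737/13694 ≈ 13027.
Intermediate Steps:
N = 819 (N = 39*21 = 819)
U = -1/13694 ≈ -7.3025e-5
(N + U) + m = (819 - 1/13694) + 12208 = 11215385/13694 + 12208 = 178391737/13694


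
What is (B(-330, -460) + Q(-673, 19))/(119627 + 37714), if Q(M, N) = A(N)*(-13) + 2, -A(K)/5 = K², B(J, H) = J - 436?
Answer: 7567/52447 ≈ 0.14428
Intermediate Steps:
B(J, H) = -436 + J
A(K) = -5*K²
Q(M, N) = 2 + 65*N² (Q(M, N) = -5*N²*(-13) + 2 = 65*N² + 2 = 2 + 65*N²)
(B(-330, -460) + Q(-673, 19))/(119627 + 37714) = ((-436 - 330) + (2 + 65*19²))/(119627 + 37714) = (-766 + (2 + 65*361))/157341 = (-766 + (2 + 23465))*(1/157341) = (-766 + 23467)*(1/157341) = 22701*(1/157341) = 7567/52447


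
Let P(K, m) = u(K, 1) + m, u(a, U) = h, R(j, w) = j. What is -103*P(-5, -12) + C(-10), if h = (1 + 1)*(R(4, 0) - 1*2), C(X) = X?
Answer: 814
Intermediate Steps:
h = 4 (h = (1 + 1)*(4 - 1*2) = 2*(4 - 2) = 2*2 = 4)
u(a, U) = 4
P(K, m) = 4 + m
-103*P(-5, -12) + C(-10) = -103*(4 - 12) - 10 = -103*(-8) - 10 = 824 - 10 = 814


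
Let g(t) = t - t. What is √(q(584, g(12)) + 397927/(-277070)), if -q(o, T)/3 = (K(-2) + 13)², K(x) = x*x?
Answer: I*√66667923142190/277070 ≈ 29.469*I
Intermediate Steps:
g(t) = 0
K(x) = x²
q(o, T) = -867 (q(o, T) = -3*((-2)² + 13)² = -3*(4 + 13)² = -3*17² = -3*289 = -867)
√(q(584, g(12)) + 397927/(-277070)) = √(-867 + 397927/(-277070)) = √(-867 + 397927*(-1/277070)) = √(-867 - 397927/277070) = √(-240617617/277070) = I*√66667923142190/277070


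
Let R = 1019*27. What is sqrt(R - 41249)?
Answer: 2*I*sqrt(3434) ≈ 117.2*I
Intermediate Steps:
R = 27513
sqrt(R - 41249) = sqrt(27513 - 41249) = sqrt(-13736) = 2*I*sqrt(3434)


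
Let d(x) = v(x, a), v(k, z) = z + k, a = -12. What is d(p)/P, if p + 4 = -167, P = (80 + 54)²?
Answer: -183/17956 ≈ -0.010192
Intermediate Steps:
P = 17956 (P = 134² = 17956)
p = -171 (p = -4 - 167 = -171)
v(k, z) = k + z
d(x) = -12 + x (d(x) = x - 12 = -12 + x)
d(p)/P = (-12 - 171)/17956 = -183*1/17956 = -183/17956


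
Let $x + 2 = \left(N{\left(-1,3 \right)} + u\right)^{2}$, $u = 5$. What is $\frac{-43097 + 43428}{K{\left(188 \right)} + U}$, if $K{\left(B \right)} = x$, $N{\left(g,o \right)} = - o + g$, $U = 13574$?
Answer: $\frac{331}{13573} \approx 0.024387$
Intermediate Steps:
$N{\left(g,o \right)} = g - o$
$x = -1$ ($x = -2 + \left(\left(-1 - 3\right) + 5\right)^{2} = -2 + \left(-4 + 5\right)^{2} = -2 + 1^{2} = -2 + 1 = -1$)
$K{\left(B \right)} = -1$
$\frac{-43097 + 43428}{K{\left(188 \right)} + U} = \frac{-43097 + 43428}{-1 + 13574} = \frac{331}{13573}$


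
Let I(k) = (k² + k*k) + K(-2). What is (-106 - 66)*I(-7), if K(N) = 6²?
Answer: -23048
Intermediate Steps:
K(N) = 36
I(k) = 36 + 2*k² (I(k) = (k² + k*k) + 36 = (k² + k²) + 36 = 2*k² + 36 = 36 + 2*k²)
(-106 - 66)*I(-7) = (-106 - 66)*(36 + 2*(-7)²) = -172*(36 + 2*49) = -172*(36 + 98) = -172*134 = -23048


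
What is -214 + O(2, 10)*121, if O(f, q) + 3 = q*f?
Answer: 1843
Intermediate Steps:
O(f, q) = -3 + f*q (O(f, q) = -3 + q*f = -3 + f*q)
-214 + O(2, 10)*121 = -214 + (-3 + 2*10)*121 = -214 + (-3 + 20)*121 = -214 + 17*121 = -214 + 2057 = 1843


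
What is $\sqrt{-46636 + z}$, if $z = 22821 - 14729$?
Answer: $4 i \sqrt{2409} \approx 196.33 i$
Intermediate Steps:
$z = 8092$ ($z = 22821 - 14729 = 8092$)
$\sqrt{-46636 + z} = \sqrt{-46636 + 8092} = \sqrt{-38544} = 4 i \sqrt{2409}$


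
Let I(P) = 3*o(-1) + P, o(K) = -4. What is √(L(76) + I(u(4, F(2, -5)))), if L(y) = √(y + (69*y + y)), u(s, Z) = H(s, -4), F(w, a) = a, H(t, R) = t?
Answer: √(-8 + 2*√1349) ≈ 8.0906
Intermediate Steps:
u(s, Z) = s
L(y) = √71*√y (L(y) = √(y + 70*y) = √(71*y) = √71*√y)
I(P) = -12 + P (I(P) = 3*(-4) + P = -12 + P)
√(L(76) + I(u(4, F(2, -5)))) = √(√71*√76 + (-12 + 4)) = √(√71*(2*√19) - 8) = √(2*√1349 - 8) = √(-8 + 2*√1349)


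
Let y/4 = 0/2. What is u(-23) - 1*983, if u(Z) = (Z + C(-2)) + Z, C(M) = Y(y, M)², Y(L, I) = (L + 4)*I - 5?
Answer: -860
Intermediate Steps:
y = 0 (y = 4*(0/2) = 4*(0*(½)) = 4*0 = 0)
Y(L, I) = -5 + I*(4 + L) (Y(L, I) = (4 + L)*I - 5 = I*(4 + L) - 5 = -5 + I*(4 + L))
C(M) = (-5 + 4*M)² (C(M) = (-5 + 4*M + M*0)² = (-5 + 4*M + 0)² = (-5 + 4*M)²)
u(Z) = 169 + 2*Z (u(Z) = (Z + (-5 + 4*(-2))²) + Z = (Z + (-5 - 8)²) + Z = (Z + (-13)²) + Z = (Z + 169) + Z = (169 + Z) + Z = 169 + 2*Z)
u(-23) - 1*983 = (169 + 2*(-23)) - 1*983 = (169 - 46) - 983 = 123 - 983 = -860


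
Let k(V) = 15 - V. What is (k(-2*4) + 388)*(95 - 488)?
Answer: -161523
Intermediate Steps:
(k(-2*4) + 388)*(95 - 488) = ((15 - (-2)*4) + 388)*(95 - 488) = ((15 - 1*(-8)) + 388)*(-393) = ((15 + 8) + 388)*(-393) = (23 + 388)*(-393) = 411*(-393) = -161523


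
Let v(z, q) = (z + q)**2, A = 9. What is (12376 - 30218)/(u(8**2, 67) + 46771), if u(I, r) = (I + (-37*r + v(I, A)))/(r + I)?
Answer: -212482/557265 ≈ -0.38129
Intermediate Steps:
v(z, q) = (q + z)**2
u(I, r) = (I + (9 + I)**2 - 37*r)/(I + r) (u(I, r) = (I + (-37*r + (9 + I)**2))/(r + I) = (I + ((9 + I)**2 - 37*r))/(I + r) = (I + (9 + I)**2 - 37*r)/(I + r))
(12376 - 30218)/(u(8**2, 67) + 46771) = (12376 - 30218)/((8**2 + (9 + 8**2)**2 - 37*67)/(8**2 + 67) + 46771) = -17842/((64 + (9 + 64)**2 - 2479)/(64 + 67) + 46771) = -17842/((64 + 73**2 - 2479)/131 + 46771) = -17842/((64 + 5329 - 2479)/131 + 46771) = -17842/((1/131)*2914 + 46771) = -17842/(2914/131 + 46771) = -17842/6129915/131 = -17842*131/6129915 = -212482/557265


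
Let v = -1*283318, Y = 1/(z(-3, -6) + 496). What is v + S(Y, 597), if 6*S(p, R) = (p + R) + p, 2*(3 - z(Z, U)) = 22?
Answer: -414631883/1464 ≈ -2.8322e+5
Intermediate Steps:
z(Z, U) = -8 (z(Z, U) = 3 - ½*22 = 3 - 11 = -8)
Y = 1/488 (Y = 1/(-8 + 496) = 1/488 ≈ 0.0020492)
S(p, R) = p/3 + R/6 (S(p, R) = ((p + R) + p)/6 = ((R + p) + p)/6 = (R + 2*p)/6 = p/3 + R/6)
v = -283318
v + S(Y, 597) = -283318 + ((⅓)*(1/488) + (⅙)*597) = -283318 + (1/1464 + 199/2) = -283318 + 145669/1464 = -414631883/1464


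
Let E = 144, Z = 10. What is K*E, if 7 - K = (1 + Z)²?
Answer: -16416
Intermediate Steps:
K = -114 (K = 7 - (1 + 10)² = 7 - 1*11² = 7 - 1*121 = 7 - 121 = -114)
K*E = -114*144 = -16416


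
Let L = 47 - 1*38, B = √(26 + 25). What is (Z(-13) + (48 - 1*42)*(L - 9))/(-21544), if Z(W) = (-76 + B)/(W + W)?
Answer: -19/140036 + √51/560144 ≈ -0.00012293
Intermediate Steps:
B = √51 ≈ 7.1414
L = 9 (L = 47 - 38 = 9)
Z(W) = (-76 + √51)/(2*W) (Z(W) = (-76 + √51)/(W + W) = (-76 + √51)/((2*W)) = (-76 + √51)*(1/(2*W)) = (-76 + √51)/(2*W))
(Z(-13) + (48 - 1*42)*(L - 9))/(-21544) = ((½)*(-76 + √51)/(-13) + (48 - 1*42)*(9 - 9))/(-21544) = ((½)*(-1/13)*(-76 + √51) + (48 - 42)*0)*(-1/21544) = ((38/13 - √51/26) + 6*0)*(-1/21544) = ((38/13 - √51/26) + 0)*(-1/21544) = (38/13 - √51/26)*(-1/21544) = -19/140036 + √51/560144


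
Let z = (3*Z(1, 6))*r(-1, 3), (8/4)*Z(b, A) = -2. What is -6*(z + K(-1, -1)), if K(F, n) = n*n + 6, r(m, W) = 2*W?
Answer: 66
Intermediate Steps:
Z(b, A) = -1 (Z(b, A) = (½)*(-2) = -1)
K(F, n) = 6 + n² (K(F, n) = n² + 6 = 6 + n²)
z = -18 (z = (3*(-1))*(2*3) = -3*6 = -18)
-6*(z + K(-1, -1)) = -6*(-18 + (6 + (-1)²)) = -6*(-18 + (6 + 1)) = -6*(-18 + 7) = -6*(-11) = 66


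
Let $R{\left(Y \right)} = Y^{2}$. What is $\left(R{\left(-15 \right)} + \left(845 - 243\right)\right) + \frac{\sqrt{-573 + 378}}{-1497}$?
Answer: $827 - \frac{i \sqrt{195}}{1497} \approx 827.0 - 0.0093282 i$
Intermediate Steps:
$\left(R{\left(-15 \right)} + \left(845 - 243\right)\right) + \frac{\sqrt{-573 + 378}}{-1497} = \left(\left(-15\right)^{2} + \left(845 - 243\right)\right) + \frac{\sqrt{-573 + 378}}{-1497} = \left(225 + \left(845 - 243\right)\right) + \sqrt{-195} \left(- \frac{1}{1497}\right) = \left(225 + 602\right) + i \sqrt{195} \left(- \frac{1}{1497}\right) = 827 - \frac{i \sqrt{195}}{1497}$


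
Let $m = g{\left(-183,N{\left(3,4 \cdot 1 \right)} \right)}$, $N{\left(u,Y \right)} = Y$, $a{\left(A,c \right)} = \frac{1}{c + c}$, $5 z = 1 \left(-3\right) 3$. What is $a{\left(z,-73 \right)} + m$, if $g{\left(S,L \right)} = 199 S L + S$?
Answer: $- \frac{21294247}{146} \approx -1.4585 \cdot 10^{5}$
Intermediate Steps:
$z = - \frac{9}{5}$ ($z = \frac{1 \left(-3\right) 3}{5} = \frac{\left(-3\right) 3}{5} = \frac{1}{5} \left(-9\right) = - \frac{9}{5} \approx -1.8$)
$a{\left(A,c \right)} = \frac{1}{2 c}$
$g{\left(S,L \right)} = S + 199 L S$ ($g{\left(S,L \right)} = 199 L S + S = S + 199 L S$)
$m = -145851$ ($m = - 183 \left(1 + 199 \cdot 4 \cdot 1\right) = - 183 \left(1 + 199 \cdot 4\right) = - 183 \left(1 + 796\right) = \left(-183\right) 797 = -145851$)
$a{\left(z,-73 \right)} + m = \frac{1}{2 \left(-73\right)} - 145851 = \frac{1}{2} \left(- \frac{1}{73}\right) - 145851 = - \frac{1}{146} - 145851 = - \frac{21294247}{146}$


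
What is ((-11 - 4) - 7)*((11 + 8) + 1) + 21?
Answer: -419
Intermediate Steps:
((-11 - 4) - 7)*((11 + 8) + 1) + 21 = (-15 - 7)*(19 + 1) + 21 = -22*20 + 21 = -440 + 21 = -419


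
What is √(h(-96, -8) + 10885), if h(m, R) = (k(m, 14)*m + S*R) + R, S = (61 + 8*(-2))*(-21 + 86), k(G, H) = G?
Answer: I*√3307 ≈ 57.507*I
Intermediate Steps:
S = 2925 (S = (61 - 16)*65 = 45*65 = 2925)
h(m, R) = m² + 2926*R (h(m, R) = (m*m + 2925*R) + R = (m² + 2925*R) + R = m² + 2926*R)
√(h(-96, -8) + 10885) = √(((-96)² + 2926*(-8)) + 10885) = √((9216 - 23408) + 10885) = √(-14192 + 10885) = √(-3307) = I*√3307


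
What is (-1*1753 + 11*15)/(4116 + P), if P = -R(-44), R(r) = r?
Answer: -397/1040 ≈ -0.38173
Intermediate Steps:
P = 44 (P = -1*(-44) = 44)
(-1*1753 + 11*15)/(4116 + P) = (-1*1753 + 11*15)/(4116 + 44) = (-1753 + 165)/4160 = -1588*1/4160 = -397/1040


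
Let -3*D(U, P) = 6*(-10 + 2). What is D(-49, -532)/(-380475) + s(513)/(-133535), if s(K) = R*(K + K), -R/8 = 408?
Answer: 14990081104/597726225 ≈ 25.078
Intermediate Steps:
R = -3264 (R = -8*408 = -3264)
D(U, P) = 16 (D(U, P) = -2*(-10 + 2) = -2*(-8) = -1/3*(-48) = 16)
s(K) = -6528*K (s(K) = -3264*(K + K) = -6528*K)
D(-49, -532)/(-380475) + s(513)/(-133535) = 16/(-380475) - 6528*513/(-133535) = 16*(-1/380475) - 3348864*(-1/133535) = -16/380475 + 196992/7855 = 14990081104/597726225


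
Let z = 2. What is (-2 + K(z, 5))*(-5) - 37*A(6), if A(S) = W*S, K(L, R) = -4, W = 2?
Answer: -414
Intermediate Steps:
A(S) = 2*S
(-2 + K(z, 5))*(-5) - 37*A(6) = (-2 - 4)*(-5) - 74*6 = -6*(-5) - 37*12 = 30 - 444 = -414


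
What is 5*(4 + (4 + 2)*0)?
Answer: 20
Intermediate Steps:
5*(4 + (4 + 2)*0) = 5*(4 + 6*0) = 5*(4 + 0) = 5*4 = 20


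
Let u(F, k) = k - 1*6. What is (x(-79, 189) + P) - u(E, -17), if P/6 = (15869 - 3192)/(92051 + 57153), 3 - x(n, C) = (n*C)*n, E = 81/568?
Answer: -87994736815/74602 ≈ -1.1795e+6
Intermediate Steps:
E = 81/568 (E = 81*(1/568) = 81/568 ≈ 0.14261)
u(F, k) = -6 + k (u(F, k) = k - 6 = -6 + k)
x(n, C) = 3 - C*n² (x(n, C) = 3 - n*C*n = 3 - C*n*n = 3 - C*n²)
P = 38031/74602 (P = 6*((15869 - 3192)/(92051 + 57153)) = 6*(12677/149204) = 38031/74602 ≈ 0.50979)
(x(-79, 189) + P) - u(E, -17) = ((3 - 1*189*(-79)²) + 38031/74602) - (-6 - 17) = ((3 - 1*189*6241) + 38031/74602) - 1*(-23) = ((3 - 1179549) + 38031/74602) + 23 = (-1179546 + 38031/74602) + 23 = -87996452661/74602 + 23 = -87994736815/74602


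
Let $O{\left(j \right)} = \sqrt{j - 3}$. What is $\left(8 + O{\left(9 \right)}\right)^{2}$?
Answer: $\left(8 + \sqrt{6}\right)^{2} \approx 109.19$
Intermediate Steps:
$O{\left(j \right)} = \sqrt{-3 + j}$
$\left(8 + O{\left(9 \right)}\right)^{2} = \left(8 + \sqrt{-3 + 9}\right)^{2} = \left(8 + \sqrt{6}\right)^{2}$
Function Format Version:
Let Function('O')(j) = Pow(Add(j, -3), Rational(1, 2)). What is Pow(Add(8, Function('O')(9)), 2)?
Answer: Pow(Add(8, Pow(6, Rational(1, 2))), 2) ≈ 109.19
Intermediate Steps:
Function('O')(j) = Pow(Add(-3, j), Rational(1, 2))
Pow(Add(8, Function('O')(9)), 2) = Pow(Add(8, Pow(Add(-3, 9), Rational(1, 2))), 2) = Pow(Add(8, Pow(6, Rational(1, 2))), 2)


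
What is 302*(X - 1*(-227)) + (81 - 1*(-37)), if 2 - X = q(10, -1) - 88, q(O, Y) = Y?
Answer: 96154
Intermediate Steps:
X = 91 (X = 2 - (-1 - 88) = 2 - 1*(-89) = 2 + 89 = 91)
302*(X - 1*(-227)) + (81 - 1*(-37)) = 302*(91 - 1*(-227)) + (81 - 1*(-37)) = 302*(91 + 227) + (81 + 37) = 302*318 + 118 = 96036 + 118 = 96154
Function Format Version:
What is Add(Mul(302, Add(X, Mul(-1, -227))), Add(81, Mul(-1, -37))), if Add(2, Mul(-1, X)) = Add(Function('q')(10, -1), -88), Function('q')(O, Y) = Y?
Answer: 96154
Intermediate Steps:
X = 91 (X = Add(2, Mul(-1, Add(-1, -88))) = Add(2, Mul(-1, -89)) = Add(2, 89) = 91)
Add(Mul(302, Add(X, Mul(-1, -227))), Add(81, Mul(-1, -37))) = Add(Mul(302, Add(91, Mul(-1, -227))), Add(81, Mul(-1, -37))) = Add(Mul(302, Add(91, 227)), Add(81, 37)) = Add(Mul(302, 318), 118) = Add(96036, 118) = 96154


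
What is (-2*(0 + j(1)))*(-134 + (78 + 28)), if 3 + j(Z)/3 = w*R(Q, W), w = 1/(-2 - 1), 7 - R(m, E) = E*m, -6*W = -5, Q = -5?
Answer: -3388/3 ≈ -1129.3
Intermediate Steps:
W = 5/6 (W = -1/6*(-5) = 5/6 ≈ 0.83333)
R(m, E) = 7 - E*m
w = -1/3 (w = 1/(-3) = -1/3 ≈ -0.33333)
j(Z) = -121/6 (j(Z) = -9 + 3*(-(7 - 1*5/6*(-5))/3) = -9 + 3*(-(7 + 25/6)/3) = -9 + 3*(-1/3*67/6) = -9 + 3*(-67/18) = -9 - 67/6 = -121/6)
(-2*(0 + j(1)))*(-134 + (78 + 28)) = (-2*(0 - 121/6))*(-134 + (78 + 28)) = (-2*(-121/6))*(-134 + 106) = (121/3)*(-28) = -3388/3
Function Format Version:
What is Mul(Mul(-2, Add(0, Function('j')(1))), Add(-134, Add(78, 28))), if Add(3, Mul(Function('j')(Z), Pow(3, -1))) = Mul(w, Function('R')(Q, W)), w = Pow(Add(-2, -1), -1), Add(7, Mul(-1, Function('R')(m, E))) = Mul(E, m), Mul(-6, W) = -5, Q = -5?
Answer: Rational(-3388, 3) ≈ -1129.3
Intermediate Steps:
W = Rational(5, 6) (W = Mul(Rational(-1, 6), -5) = Rational(5, 6) ≈ 0.83333)
Function('R')(m, E) = Add(7, Mul(-1, E, m)) (Function('R')(m, E) = Add(7, Mul(-1, Mul(E, m))) = Add(7, Mul(-1, E, m)))
w = Rational(-1, 3) (w = Pow(-3, -1) = Rational(-1, 3) ≈ -0.33333)
Function('j')(Z) = Rational(-121, 6) (Function('j')(Z) = Add(-9, Mul(3, Mul(Rational(-1, 3), Add(7, Mul(-1, Rational(5, 6), -5))))) = Add(-9, Mul(3, Mul(Rational(-1, 3), Add(7, Rational(25, 6))))) = Add(-9, Mul(3, Mul(Rational(-1, 3), Rational(67, 6)))) = Add(-9, Mul(3, Rational(-67, 18))) = Add(-9, Rational(-67, 6)) = Rational(-121, 6))
Mul(Mul(-2, Add(0, Function('j')(1))), Add(-134, Add(78, 28))) = Mul(Mul(-2, Add(0, Rational(-121, 6))), Add(-134, Add(78, 28))) = Mul(Mul(-2, Rational(-121, 6)), Add(-134, 106)) = Mul(Rational(121, 3), -28) = Rational(-3388, 3)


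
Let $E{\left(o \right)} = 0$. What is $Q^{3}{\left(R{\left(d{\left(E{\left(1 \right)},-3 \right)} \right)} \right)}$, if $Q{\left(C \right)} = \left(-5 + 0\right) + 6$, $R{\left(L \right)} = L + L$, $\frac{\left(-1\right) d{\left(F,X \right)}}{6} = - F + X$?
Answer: $1$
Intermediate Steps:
$d{\left(F,X \right)} = - 6 X + 6 F$ ($d{\left(F,X \right)} = - 6 \left(- F + X\right) = - 6 \left(X - F\right) = - 6 X + 6 F$)
$R{\left(L \right)} = 2 L$
$Q{\left(C \right)} = 1$ ($Q{\left(C \right)} = -5 + 6 = 1$)
$Q^{3}{\left(R{\left(d{\left(E{\left(1 \right)},-3 \right)} \right)} \right)} = 1^{3} = 1$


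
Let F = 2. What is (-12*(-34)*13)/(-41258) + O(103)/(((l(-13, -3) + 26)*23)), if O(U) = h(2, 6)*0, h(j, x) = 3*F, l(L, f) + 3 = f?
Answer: -2652/20629 ≈ -0.12856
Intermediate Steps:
l(L, f) = -3 + f
h(j, x) = 6 (h(j, x) = 3*2 = 6)
O(U) = 0 (O(U) = 6*0 = 0)
(-12*(-34)*13)/(-41258) + O(103)/(((l(-13, -3) + 26)*23)) = (-12*(-34)*13)/(-41258) + 0/((((-3 - 3) + 26)*23)) = (408*13)*(-1/41258) + 0/(((-6 + 26)*23)) = 5304*(-1/41258) + 0/((20*23)) = -2652/20629 + 0/460 = -2652/20629 + 0*(1/460) = -2652/20629 + 0 = -2652/20629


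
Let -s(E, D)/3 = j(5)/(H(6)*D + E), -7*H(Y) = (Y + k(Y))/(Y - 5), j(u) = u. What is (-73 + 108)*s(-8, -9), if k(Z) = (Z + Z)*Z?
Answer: -3675/646 ≈ -5.6889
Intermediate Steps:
k(Z) = 2*Z² (k(Z) = (2*Z)*Z = 2*Z²)
H(Y) = -(Y + 2*Y²)/(7*(-5 + Y)) (H(Y) = -(Y + 2*Y²)/(7*(Y - 5)) = -(Y + 2*Y²)/(7*(-5 + Y)))
s(E, D) = -15/(E - 78*D/7) (s(E, D) = -15/(((⅐)*6*(-1 - 2*6)/(-5 + 6))*D + E) = -15/(((⅐)*6*(-1 - 12)/1)*D + E) = -15/(((⅐)*6*1*(-13))*D + E) = -15/(-78*D/7 + E) = -15/(E - 78*D/7))
(-73 + 108)*s(-8, -9) = (-73 + 108)*(105/(-7*(-8) + 78*(-9))) = 35*(105/(56 - 702)) = 35*(105/(-646)) = 35*(105*(-1/646)) = 35*(-105/646) = -3675/646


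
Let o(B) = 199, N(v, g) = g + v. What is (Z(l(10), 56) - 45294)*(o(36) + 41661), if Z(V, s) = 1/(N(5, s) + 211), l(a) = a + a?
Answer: -128928454655/68 ≈ -1.8960e+9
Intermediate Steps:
l(a) = 2*a
Z(V, s) = 1/(216 + s) (Z(V, s) = 1/((s + 5) + 211) = 1/((5 + s) + 211) = 1/(216 + s))
(Z(l(10), 56) - 45294)*(o(36) + 41661) = (1/(216 + 56) - 45294)*(199 + 41661) = (1/272 - 45294)*41860 = -12319967/272*41860 = -128928454655/68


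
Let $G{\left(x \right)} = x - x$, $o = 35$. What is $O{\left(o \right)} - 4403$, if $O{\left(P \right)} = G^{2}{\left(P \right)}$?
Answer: $-4403$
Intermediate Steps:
$G{\left(x \right)} = 0$
$O{\left(P \right)} = 0$ ($O{\left(P \right)} = 0^{2} = 0$)
$O{\left(o \right)} - 4403 = 0 - 4403 = -4403$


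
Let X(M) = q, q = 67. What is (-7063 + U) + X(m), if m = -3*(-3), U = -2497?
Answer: -9493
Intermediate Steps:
m = 9
X(M) = 67
(-7063 + U) + X(m) = (-7063 - 2497) + 67 = -9560 + 67 = -9493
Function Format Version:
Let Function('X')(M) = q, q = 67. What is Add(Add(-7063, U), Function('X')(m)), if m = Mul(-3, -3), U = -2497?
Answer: -9493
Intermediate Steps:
m = 9
Function('X')(M) = 67
Add(Add(-7063, U), Function('X')(m)) = Add(Add(-7063, -2497), 67) = Add(-9560, 67) = -9493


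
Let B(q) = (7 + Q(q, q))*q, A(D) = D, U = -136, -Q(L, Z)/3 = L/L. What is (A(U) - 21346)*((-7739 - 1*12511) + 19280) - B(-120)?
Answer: 20838020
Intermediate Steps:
Q(L, Z) = -3 (Q(L, Z) = -3*L/L = -3*1 = -3)
B(q) = 4*q (B(q) = (7 - 3)*q = 4*q)
(A(U) - 21346)*((-7739 - 1*12511) + 19280) - B(-120) = (-136 - 21346)*((-7739 - 1*12511) + 19280) - 4*(-120) = -21482*((-7739 - 12511) + 19280) - 1*(-480) = -21482*(-20250 + 19280) + 480 = -21482*(-970) + 480 = 20837540 + 480 = 20838020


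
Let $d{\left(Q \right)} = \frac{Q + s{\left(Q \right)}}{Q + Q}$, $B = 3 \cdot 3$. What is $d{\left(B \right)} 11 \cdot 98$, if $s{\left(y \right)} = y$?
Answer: $1078$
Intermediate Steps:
$B = 9$
$d{\left(Q \right)} = 1$ ($d{\left(Q \right)} = \frac{Q + Q}{Q + Q} = \frac{2 Q}{2 Q} = 2 Q \frac{1}{2 Q} = 1$)
$d{\left(B \right)} 11 \cdot 98 = 1 \cdot 11 \cdot 98 = 11 \cdot 98 = 1078$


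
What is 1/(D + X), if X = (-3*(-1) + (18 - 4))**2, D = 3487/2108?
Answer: 2108/612699 ≈ 0.0034405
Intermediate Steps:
D = 3487/2108 (D = 3487*(1/2108) = 3487/2108 ≈ 1.6542)
X = 289 (X = (3 + 14)**2 = 17**2 = 289)
1/(D + X) = 1/(3487/2108 + 289) = 1/(612699/2108) = 2108/612699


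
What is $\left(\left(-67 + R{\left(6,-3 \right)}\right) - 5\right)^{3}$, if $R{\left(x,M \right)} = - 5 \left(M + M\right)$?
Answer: $-74088$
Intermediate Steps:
$R{\left(x,M \right)} = - 10 M$ ($R{\left(x,M \right)} = - 5 \cdot 2 M = - 10 M$)
$\left(\left(-67 + R{\left(6,-3 \right)}\right) - 5\right)^{3} = \left(\left(-67 - -30\right) - 5\right)^{3} = \left(\left(-67 + 30\right) - 5\right)^{3} = \left(-37 - 5\right)^{3} = \left(-42\right)^{3} = -74088$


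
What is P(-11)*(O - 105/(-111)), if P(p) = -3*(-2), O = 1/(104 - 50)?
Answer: 1927/333 ≈ 5.7868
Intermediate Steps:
O = 1/54 ≈ 0.018519
P(p) = 6
P(-11)*(O - 105/(-111)) = 6*(1/54 - 105/(-111)) = 6*(1/54 - 105*(-1/111)) = 6*(1/54 + 35/37) = 6*(1927/1998) = 1927/333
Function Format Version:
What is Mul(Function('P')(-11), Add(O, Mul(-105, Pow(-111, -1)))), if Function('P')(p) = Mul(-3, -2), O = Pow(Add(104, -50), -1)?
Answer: Rational(1927, 333) ≈ 5.7868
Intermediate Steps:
O = Rational(1, 54) (O = Pow(54, -1) = Rational(1, 54) ≈ 0.018519)
Function('P')(p) = 6
Mul(Function('P')(-11), Add(O, Mul(-105, Pow(-111, -1)))) = Mul(6, Add(Rational(1, 54), Mul(-105, Pow(-111, -1)))) = Mul(6, Add(Rational(1, 54), Mul(-105, Rational(-1, 111)))) = Mul(6, Add(Rational(1, 54), Rational(35, 37))) = Mul(6, Rational(1927, 1998)) = Rational(1927, 333)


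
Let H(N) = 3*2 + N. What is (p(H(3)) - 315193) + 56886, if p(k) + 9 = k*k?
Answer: -258235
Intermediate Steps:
H(N) = 6 + N
p(k) = -9 + k² (p(k) = -9 + k*k = -9 + k²)
(p(H(3)) - 315193) + 56886 = ((-9 + (6 + 3)²) - 315193) + 56886 = ((-9 + 9²) - 315193) + 56886 = ((-9 + 81) - 315193) + 56886 = (72 - 315193) + 56886 = -315121 + 56886 = -258235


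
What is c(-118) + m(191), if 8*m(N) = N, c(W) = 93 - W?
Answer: 1879/8 ≈ 234.88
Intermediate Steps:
m(N) = N/8
c(-118) + m(191) = (93 - 1*(-118)) + (1/8)*191 = (93 + 118) + 191/8 = 211 + 191/8 = 1879/8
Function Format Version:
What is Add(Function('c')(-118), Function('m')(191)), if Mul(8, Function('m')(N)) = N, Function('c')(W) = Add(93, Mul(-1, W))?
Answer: Rational(1879, 8) ≈ 234.88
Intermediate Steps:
Function('m')(N) = Mul(Rational(1, 8), N)
Add(Function('c')(-118), Function('m')(191)) = Add(Add(93, Mul(-1, -118)), Mul(Rational(1, 8), 191)) = Add(Add(93, 118), Rational(191, 8)) = Add(211, Rational(191, 8)) = Rational(1879, 8)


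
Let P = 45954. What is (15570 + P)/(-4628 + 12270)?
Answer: 30762/3821 ≈ 8.0508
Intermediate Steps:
(15570 + P)/(-4628 + 12270) = (15570 + 45954)/(-4628 + 12270) = 61524/7642 = 61524*(1/7642) = 30762/3821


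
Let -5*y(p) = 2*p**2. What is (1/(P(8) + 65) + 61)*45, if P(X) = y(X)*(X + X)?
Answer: 4729410/1723 ≈ 2744.9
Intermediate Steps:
y(p) = -2*p**2/5
P(X) = -4*X**3/5 (P(X) = (-2*X**2/5)*(X + X) = (-2*X**2/5)*(2*X) = -4*X**3/5)
(1/(P(8) + 65) + 61)*45 = (1/(-4/5*8**3 + 65) + 61)*45 = (1/(-4/5*512 + 65) + 61)*45 = (1/(-2048/5 + 65) + 61)*45 = (1/(-1723/5) + 61)*45 = (-5/1723 + 61)*45 = (105098/1723)*45 = 4729410/1723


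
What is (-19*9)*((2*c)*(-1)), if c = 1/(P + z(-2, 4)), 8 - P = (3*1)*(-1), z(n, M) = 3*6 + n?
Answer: 38/3 ≈ 12.667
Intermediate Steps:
z(n, M) = 18 + n
P = 11 (P = 8 - 3*1*(-1) = 8 - 3*(-1) = 8 - 1*(-3) = 8 + 3 = 11)
c = 1/27 (c = 1/(11 + (18 - 2)) = 1/(11 + 16) = 1/27 ≈ 0.037037)
(-19*9)*((2*c)*(-1)) = (-19*9)*((2*(1/27))*(-1)) = -38*(-1)/3 = -171*(-2/27) = 38/3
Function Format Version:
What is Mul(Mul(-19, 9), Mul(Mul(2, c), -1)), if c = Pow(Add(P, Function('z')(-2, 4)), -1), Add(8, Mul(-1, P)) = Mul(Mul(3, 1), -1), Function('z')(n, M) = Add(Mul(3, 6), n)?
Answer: Rational(38, 3) ≈ 12.667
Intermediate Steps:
Function('z')(n, M) = Add(18, n)
P = 11 (P = Add(8, Mul(-1, Mul(Mul(3, 1), -1))) = Add(8, Mul(-1, Mul(3, -1))) = Add(8, Mul(-1, -3)) = Add(8, 3) = 11)
c = Rational(1, 27) (c = Pow(Add(11, Add(18, -2)), -1) = Pow(Add(11, 16), -1) = Pow(27, -1) = Rational(1, 27) ≈ 0.037037)
Mul(Mul(-19, 9), Mul(Mul(2, c), -1)) = Mul(Mul(-19, 9), Mul(Mul(2, Rational(1, 27)), -1)) = Mul(-171, Mul(Rational(2, 27), -1)) = Mul(-171, Rational(-2, 27)) = Rational(38, 3)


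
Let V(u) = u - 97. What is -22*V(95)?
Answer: 44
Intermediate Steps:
V(u) = -97 + u
-22*V(95) = -22*(-97 + 95) = -22*(-2) = 44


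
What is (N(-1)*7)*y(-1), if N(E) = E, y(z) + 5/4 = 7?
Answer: -161/4 ≈ -40.250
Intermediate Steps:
y(z) = 23/4 (y(z) = -5/4 + 7 = 23/4)
(N(-1)*7)*y(-1) = -1*7*(23/4) = -7*23/4 = -161/4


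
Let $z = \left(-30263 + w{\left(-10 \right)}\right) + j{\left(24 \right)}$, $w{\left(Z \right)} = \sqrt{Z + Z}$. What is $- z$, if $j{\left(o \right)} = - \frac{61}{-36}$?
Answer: $\frac{1089407}{36} - 2 i \sqrt{5} \approx 30261.0 - 4.4721 i$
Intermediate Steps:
$j{\left(o \right)} = \frac{61}{36}$ ($j{\left(o \right)} = \left(-61\right) \left(- \frac{1}{36}\right) = \frac{61}{36}$)
$w{\left(Z \right)} = \sqrt{2} \sqrt{Z}$ ($w{\left(Z \right)} = \sqrt{2 Z} = \sqrt{2} \sqrt{Z}$)
$z = - \frac{1089407}{36} + 2 i \sqrt{5}$ ($z = \left(-30263 + \sqrt{2} \sqrt{-10}\right) + \frac{61}{36} = \left(-30263 + \sqrt{2} i \sqrt{10}\right) + \frac{61}{36} = \left(-30263 + 2 i \sqrt{5}\right) + \frac{61}{36} = - \frac{1089407}{36} + 2 i \sqrt{5} \approx -30261.0 + 4.4721 i$)
$- z = - (- \frac{1089407}{36} + 2 i \sqrt{5}) = \frac{1089407}{36} - 2 i \sqrt{5}$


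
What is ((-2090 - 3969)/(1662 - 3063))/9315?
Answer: 6059/13050315 ≈ 0.00046428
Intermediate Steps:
((-2090 - 3969)/(1662 - 3063))/9315 = -6059/(-1401)*(1/9315) = -6059*(-1/1401)*(1/9315) = (6059/1401)*(1/9315) = 6059/13050315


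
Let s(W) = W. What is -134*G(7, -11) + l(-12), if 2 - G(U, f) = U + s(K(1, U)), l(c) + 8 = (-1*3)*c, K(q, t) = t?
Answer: 1636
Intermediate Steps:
l(c) = -8 - 3*c (l(c) = -8 + (-1*3)*c = -8 - 3*c)
G(U, f) = 2 - 2*U (G(U, f) = 2 - (U + U) = 2 - 2*U)
-134*G(7, -11) + l(-12) = -134*(2 - 2*7) + (-8 - 3*(-12)) = -134*(2 - 14) + (-8 + 36) = -134*(-12) + 28 = 1608 + 28 = 1636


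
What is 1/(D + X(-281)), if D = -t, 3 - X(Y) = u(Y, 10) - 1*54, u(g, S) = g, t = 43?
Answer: 1/295 ≈ 0.0033898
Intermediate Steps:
X(Y) = 57 - Y (X(Y) = 3 - (Y - 1*54) = 3 - (Y - 54) = 3 - (-54 + Y) = 3 + (54 - Y) = 57 - Y)
D = -43 (D = -1*43 = -43)
1/(D + X(-281)) = 1/(-43 + (57 - 1*(-281))) = 1/(-43 + (57 + 281)) = 1/(-43 + 338) = 1/295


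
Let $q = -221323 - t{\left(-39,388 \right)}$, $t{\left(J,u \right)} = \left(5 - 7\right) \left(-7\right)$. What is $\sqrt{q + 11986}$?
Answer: $i \sqrt{209351} \approx 457.55 i$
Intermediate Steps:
$t{\left(J,u \right)} = 14$ ($t{\left(J,u \right)} = \left(-2\right) \left(-7\right) = 14$)
$q = -221337$ ($q = -221323 - 14 = -221337$)
$\sqrt{q + 11986} = \sqrt{-221337 + 11986} = \sqrt{-209351} = i \sqrt{209351}$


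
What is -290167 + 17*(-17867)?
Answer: -593906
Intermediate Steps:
-290167 + 17*(-17867) = -290167 - 303739 = -593906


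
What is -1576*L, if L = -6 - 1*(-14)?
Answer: -12608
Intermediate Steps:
L = 8 (L = -6 + 14 = 8)
-1576*L = -1576*8 = -12608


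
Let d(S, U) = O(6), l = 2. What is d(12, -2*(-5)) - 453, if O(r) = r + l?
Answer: -445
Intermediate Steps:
O(r) = 2 + r (O(r) = r + 2 = 2 + r)
d(S, U) = 8 (d(S, U) = 2 + 6 = 8)
d(12, -2*(-5)) - 453 = 8 - 453 = -445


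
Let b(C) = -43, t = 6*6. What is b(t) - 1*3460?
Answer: -3503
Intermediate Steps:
t = 36
b(t) - 1*3460 = -43 - 1*3460 = -43 - 3460 = -3503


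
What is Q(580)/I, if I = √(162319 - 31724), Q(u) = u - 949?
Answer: -369*√130595/130595 ≈ -1.0211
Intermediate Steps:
Q(u) = -949 + u
I = √130595 ≈ 361.38
Q(580)/I = (-949 + 580)/(√130595) = -369*√130595/130595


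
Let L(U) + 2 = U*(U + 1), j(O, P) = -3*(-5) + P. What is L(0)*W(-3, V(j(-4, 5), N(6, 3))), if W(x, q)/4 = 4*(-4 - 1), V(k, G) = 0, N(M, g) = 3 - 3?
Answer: 160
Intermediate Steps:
N(M, g) = 0
j(O, P) = 15 + P
W(x, q) = -80 (W(x, q) = 4*(4*(-4 - 1)) = 4*(4*(-5)) = 4*(-20) = -80)
L(U) = -2 + U*(1 + U) (L(U) = -2 + U*(U + 1) = -2 + U*(1 + U))
L(0)*W(-3, V(j(-4, 5), N(6, 3))) = (-2 + 0 + 0²)*(-80) = (-2 + 0 + 0)*(-80) = -2*(-80) = 160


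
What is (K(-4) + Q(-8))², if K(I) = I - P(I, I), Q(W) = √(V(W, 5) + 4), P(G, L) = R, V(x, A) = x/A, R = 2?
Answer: 192/5 - 24*√15/5 ≈ 19.810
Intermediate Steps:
P(G, L) = 2
Q(W) = √(4 + W/5) (Q(W) = √(W/5 + 4) = √(4 + W/5))
K(I) = -2 + I (K(I) = I - 1*2 = I - 2 = -2 + I)
(K(-4) + Q(-8))² = ((-2 - 4) + √(100 + 5*(-8))/5)² = (-6 + √(100 - 40)/5)² = (-6 + √60/5)² = (-6 + (2*√15)/5)² = (-6 + 2*√15/5)²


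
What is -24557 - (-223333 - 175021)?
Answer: 373797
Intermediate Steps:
-24557 - (-223333 - 175021) = -24557 - 1*(-398354) = -24557 + 398354 = 373797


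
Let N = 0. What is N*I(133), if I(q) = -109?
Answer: 0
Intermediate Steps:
N*I(133) = 0*(-109) = 0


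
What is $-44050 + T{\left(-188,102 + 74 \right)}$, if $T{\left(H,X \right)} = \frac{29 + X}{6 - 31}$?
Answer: $- \frac{220291}{5} \approx -44058.0$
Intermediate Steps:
$T{\left(H,X \right)} = - \frac{29}{25} - \frac{X}{25}$ ($T{\left(H,X \right)} = \frac{29 + X}{-25} = \left(29 + X\right) \left(- \frac{1}{25}\right) = - \frac{29}{25} - \frac{X}{25}$)
$-44050 + T{\left(-188,102 + 74 \right)} = -44050 - \left(\frac{29}{25} + \frac{102 + 74}{25}\right) = -44050 - \frac{41}{5} = - \frac{220291}{5}$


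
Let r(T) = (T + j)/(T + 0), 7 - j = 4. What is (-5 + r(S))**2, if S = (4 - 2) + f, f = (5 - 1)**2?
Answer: 529/36 ≈ 14.694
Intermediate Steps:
j = 3 (j = 7 - 1*4 = 7 - 4 = 3)
f = 16 (f = 4**2 = 16)
S = 18 (S = (4 - 2) + 16 = 2 + 16 = 18)
r(T) = (3 + T)/T (r(T) = (T + 3)/(T + 0) = (3 + T)/T)
(-5 + r(S))**2 = (-5 + (3 + 18)/18)**2 = (-5 + (1/18)*21)**2 = (-5 + 7/6)**2 = (-23/6)**2 = 529/36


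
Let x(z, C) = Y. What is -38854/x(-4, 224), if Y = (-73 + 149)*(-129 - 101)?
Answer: 19427/8740 ≈ 2.2228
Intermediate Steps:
Y = -17480 (Y = 76*(-230) = -17480)
x(z, C) = -17480
-38854/x(-4, 224) = -38854/(-17480) = -38854*(-1/17480) = 19427/8740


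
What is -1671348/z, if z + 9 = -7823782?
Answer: 1671348/7823791 ≈ 0.21362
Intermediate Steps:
z = -7823791 (z = -9 - 7823782 = -7823791)
-1671348/z = -1671348/(-7823791) = -1671348*(-1/7823791) = 1671348/7823791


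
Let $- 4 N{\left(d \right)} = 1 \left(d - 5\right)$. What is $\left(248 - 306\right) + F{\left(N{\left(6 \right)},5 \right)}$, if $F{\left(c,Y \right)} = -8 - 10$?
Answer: $-76$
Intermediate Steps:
$N{\left(d \right)} = \frac{5}{4} - \frac{d}{4}$ ($N{\left(d \right)} = - \frac{1 \left(d - 5\right)}{4} = - \frac{1 \left(-5 + d\right)}{4} = - \frac{-5 + d}{4} = \frac{5}{4} - \frac{d}{4}$)
$F{\left(c,Y \right)} = -18$ ($F{\left(c,Y \right)} = -8 - 10 = -18$)
$\left(248 - 306\right) + F{\left(N{\left(6 \right)},5 \right)} = \left(248 - 306\right) - 18 = -58 - 18 = -76$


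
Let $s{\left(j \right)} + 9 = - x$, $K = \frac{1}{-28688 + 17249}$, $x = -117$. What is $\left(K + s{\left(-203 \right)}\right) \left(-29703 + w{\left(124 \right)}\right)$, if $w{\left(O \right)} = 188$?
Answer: $- \frac{36463155665}{11439} \approx -3.1876 \cdot 10^{6}$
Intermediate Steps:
$K = - \frac{1}{11439}$ ($K = \frac{1}{-11439} = - \frac{1}{11439} \approx -8.742 \cdot 10^{-5}$)
$s{\left(j \right)} = 108$ ($s{\left(j \right)} = -9 - -117 = -9 + 117 = 108$)
$\left(K + s{\left(-203 \right)}\right) \left(-29703 + w{\left(124 \right)}\right) = \left(- \frac{1}{11439} + 108\right) \left(-29703 + 188\right) = \frac{1235411}{11439} \left(-29515\right) = - \frac{36463155665}{11439}$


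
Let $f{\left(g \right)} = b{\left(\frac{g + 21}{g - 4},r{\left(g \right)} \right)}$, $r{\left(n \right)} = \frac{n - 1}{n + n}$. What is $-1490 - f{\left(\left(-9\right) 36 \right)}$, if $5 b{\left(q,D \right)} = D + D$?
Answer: $- \frac{482825}{324} \approx -1490.2$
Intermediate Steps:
$r{\left(n \right)} = \frac{-1 + n}{2 n}$
$b{\left(q,D \right)} = \frac{2 D}{5}$ ($b{\left(q,D \right)} = \frac{D + D}{5} = \frac{2 D}{5}$)
$f{\left(g \right)} = \frac{-1 + g}{5 g}$ ($f{\left(g \right)} = \frac{2 \frac{-1 + g}{2 g}}{5} = \frac{-1 + g}{5 g}$)
$-1490 - f{\left(\left(-9\right) 36 \right)} = -1490 - \frac{-1 - 324}{5 \left(\left(-9\right) 36\right)} = -1490 - \frac{-1 - 324}{5 \left(-324\right)} = -1490 - \frac{1}{5} \left(- \frac{1}{324}\right) \left(-325\right) = -1490 - \frac{65}{324} = - \frac{482825}{324}$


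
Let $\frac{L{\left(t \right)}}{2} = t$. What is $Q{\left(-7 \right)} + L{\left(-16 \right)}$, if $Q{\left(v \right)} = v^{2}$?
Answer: $17$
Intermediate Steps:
$L{\left(t \right)} = 2 t$
$Q{\left(-7 \right)} + L{\left(-16 \right)} = \left(-7\right)^{2} + 2 \left(-16\right) = 49 - 32 = 17$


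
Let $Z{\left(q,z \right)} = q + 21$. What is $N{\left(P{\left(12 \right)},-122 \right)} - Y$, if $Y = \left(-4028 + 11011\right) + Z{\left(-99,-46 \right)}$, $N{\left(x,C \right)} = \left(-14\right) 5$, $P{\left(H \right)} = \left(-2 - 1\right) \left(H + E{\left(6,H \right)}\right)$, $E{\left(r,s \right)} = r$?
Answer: $-6975$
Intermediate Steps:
$Z{\left(q,z \right)} = 21 + q$
$P{\left(H \right)} = -18 - 3 H$ ($P{\left(H \right)} = \left(-2 - 1\right) \left(H + 6\right) = - 3 \left(6 + H\right) = -18 - 3 H$)
$N{\left(x,C \right)} = -70$
$Y = 6905$ ($Y = \left(-4028 + 11011\right) + \left(21 - 99\right) = 6983 - 78 = 6905$)
$N{\left(P{\left(12 \right)},-122 \right)} - Y = -70 - 6905 = -6975$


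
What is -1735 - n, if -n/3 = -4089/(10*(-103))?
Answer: -1774783/1030 ≈ -1723.1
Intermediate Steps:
n = -12267/1030 (n = -(-12267)/(10*(-103)) = -(-12267)/(-1030) = -(-12267)*(-1)/1030 = -3*4089/1030 = -12267/1030 ≈ -11.910)
-1735 - n = -1735 - 1*(-12267/1030) = -1735 + 12267/1030 = -1774783/1030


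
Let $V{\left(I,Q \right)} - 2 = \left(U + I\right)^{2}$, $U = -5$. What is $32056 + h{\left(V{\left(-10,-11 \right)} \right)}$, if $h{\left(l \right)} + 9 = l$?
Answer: $32274$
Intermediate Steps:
$V{\left(I,Q \right)} = 2 + \left(-5 + I\right)^{2}$
$h{\left(l \right)} = -9 + l$
$32056 + h{\left(V{\left(-10,-11 \right)} \right)} = 32056 - \left(7 - \left(-5 - 10\right)^{2}\right) = 32056 + \left(-9 + \left(2 + \left(-15\right)^{2}\right)\right) = 32056 + \left(-9 + \left(2 + 225\right)\right) = 32056 + \left(-9 + 227\right) = 32056 + 218 = 32274$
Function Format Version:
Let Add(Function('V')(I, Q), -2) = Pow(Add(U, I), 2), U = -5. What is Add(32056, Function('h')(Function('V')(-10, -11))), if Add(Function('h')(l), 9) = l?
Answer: 32274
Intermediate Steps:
Function('V')(I, Q) = Add(2, Pow(Add(-5, I), 2))
Function('h')(l) = Add(-9, l)
Add(32056, Function('h')(Function('V')(-10, -11))) = Add(32056, Add(-9, Add(2, Pow(Add(-5, -10), 2)))) = Add(32056, Add(-9, Add(2, Pow(-15, 2)))) = Add(32056, Add(-9, Add(2, 225))) = Add(32056, Add(-9, 227)) = Add(32056, 218) = 32274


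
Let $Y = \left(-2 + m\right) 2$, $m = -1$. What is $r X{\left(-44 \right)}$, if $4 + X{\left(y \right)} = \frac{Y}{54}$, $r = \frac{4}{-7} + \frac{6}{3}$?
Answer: $- \frac{370}{63} \approx -5.873$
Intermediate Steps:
$Y = -6$ ($Y = \left(-2 - 1\right) 2 = \left(-3\right) 2 = -6$)
$r = \frac{10}{7}$ ($r = 4 \left(- \frac{1}{7}\right) + 6 \cdot \frac{1}{3} = - \frac{4}{7} + 2 = \frac{10}{7} \approx 1.4286$)
$X{\left(y \right)} = - \frac{37}{9}$ ($X{\left(y \right)} = -4 - \frac{6}{54} = -4 - \frac{1}{9} = - \frac{37}{9}$)
$r X{\left(-44 \right)} = \frac{10}{7} \left(- \frac{37}{9}\right) = - \frac{370}{63}$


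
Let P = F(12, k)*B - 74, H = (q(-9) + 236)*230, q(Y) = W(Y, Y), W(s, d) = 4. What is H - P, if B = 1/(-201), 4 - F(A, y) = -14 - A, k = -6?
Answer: 3703368/67 ≈ 55274.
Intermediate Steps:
F(A, y) = 18 + A (F(A, y) = 4 - (-14 - A) = 4 + (14 + A) = 18 + A)
B = -1/201 ≈ -0.0049751
q(Y) = 4
H = 55200 (H = (4 + 236)*230 = 240*230 = 55200)
P = -4968/67 (P = (18 + 12)*(-1/201) - 74 = 30*(-1/201) - 74 = -10/67 - 74 = -4968/67 ≈ -74.149)
H - P = 55200 - 1*(-4968/67) = 55200 + 4968/67 = 3703368/67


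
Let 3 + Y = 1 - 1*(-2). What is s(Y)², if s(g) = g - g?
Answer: 0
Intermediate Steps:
Y = 0 (Y = -3 + (1 - 1*(-2)) = -3 + (1 + 2) = -3 + 3 = 0)
s(g) = 0
s(Y)² = 0² = 0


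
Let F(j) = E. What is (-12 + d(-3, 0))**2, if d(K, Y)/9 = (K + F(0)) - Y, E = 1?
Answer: 900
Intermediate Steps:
F(j) = 1
d(K, Y) = 9 - 9*Y + 9*K (d(K, Y) = 9*((K + 1) - Y) = 9*((1 + K) - Y) = 9*(1 + K - Y) = 9 - 9*Y + 9*K)
(-12 + d(-3, 0))**2 = (-12 + (9 - 9*0 + 9*(-3)))**2 = (-12 + (9 + 0 - 27))**2 = (-12 - 18)**2 = (-30)**2 = 900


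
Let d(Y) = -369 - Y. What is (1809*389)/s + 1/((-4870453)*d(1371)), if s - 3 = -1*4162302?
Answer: -1987858733613307/11757923357839260 ≈ -0.16907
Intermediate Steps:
s = -4162299 (s = 3 - 1*4162302 = 3 - 4162302 = -4162299)
(1809*389)/s + 1/((-4870453)*d(1371)) = (1809*389)/(-4162299) + 1/((-4870453)*(-369 - 1*1371)) = 703701*(-1/4162299) - 1/(4870453*(-369 - 1371)) = -234567/1387433 - 1/4870453/(-1740) = -234567/1387433 - 1/4870453*(-1/1740) = -234567/1387433 + 1/8474588220 = -1987858733613307/11757923357839260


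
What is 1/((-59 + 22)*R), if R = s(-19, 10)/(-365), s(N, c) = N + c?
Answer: -365/333 ≈ -1.0961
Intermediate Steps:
R = 9/365 (R = (-19 + 10)/(-365) = -9*(-1/365) = 9/365 ≈ 0.024658)
1/((-59 + 22)*R) = 1/((-59 + 22)*(9/365)) = 1/(-37*9/365) = 1/(-333/365) = -365/333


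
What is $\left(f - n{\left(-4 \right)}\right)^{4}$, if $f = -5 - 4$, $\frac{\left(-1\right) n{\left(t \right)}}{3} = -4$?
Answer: $194481$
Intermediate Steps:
$n{\left(t \right)} = 12$ ($n{\left(t \right)} = \left(-3\right) \left(-4\right) = 12$)
$f = -9$
$\left(f - n{\left(-4 \right)}\right)^{4} = \left(-9 - 12\right)^{4} = \left(-21\right)^{4} = 194481$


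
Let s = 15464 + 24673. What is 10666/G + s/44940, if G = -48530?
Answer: 48950619/72697940 ≈ 0.67334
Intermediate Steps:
s = 40137
10666/G + s/44940 = 10666/(-48530) + 40137/44940 = 10666*(-1/48530) + 40137*(1/44940) = -5333/24265 + 13379/14980 = 48950619/72697940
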